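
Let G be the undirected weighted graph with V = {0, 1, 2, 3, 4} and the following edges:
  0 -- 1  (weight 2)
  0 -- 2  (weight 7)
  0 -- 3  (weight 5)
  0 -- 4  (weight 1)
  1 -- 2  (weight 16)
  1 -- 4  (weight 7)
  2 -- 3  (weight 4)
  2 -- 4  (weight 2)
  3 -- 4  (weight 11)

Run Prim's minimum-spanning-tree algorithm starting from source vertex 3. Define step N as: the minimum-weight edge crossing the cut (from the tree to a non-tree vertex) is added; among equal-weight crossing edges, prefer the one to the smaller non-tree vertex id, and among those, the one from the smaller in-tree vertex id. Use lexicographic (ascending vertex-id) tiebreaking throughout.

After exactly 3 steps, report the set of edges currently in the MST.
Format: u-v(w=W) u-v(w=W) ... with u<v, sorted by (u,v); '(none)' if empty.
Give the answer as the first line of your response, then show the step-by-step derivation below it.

0-4(w=1) 2-3(w=4) 2-4(w=2)

step 1: add edge 2-3 (w=4); MST = {2-3(w=4)}
step 2: add edge 2-4 (w=2); MST = {2-3(w=4) 2-4(w=2)}
step 3: add edge 0-4 (w=1); MST = {0-4(w=1) 2-3(w=4) 2-4(w=2)}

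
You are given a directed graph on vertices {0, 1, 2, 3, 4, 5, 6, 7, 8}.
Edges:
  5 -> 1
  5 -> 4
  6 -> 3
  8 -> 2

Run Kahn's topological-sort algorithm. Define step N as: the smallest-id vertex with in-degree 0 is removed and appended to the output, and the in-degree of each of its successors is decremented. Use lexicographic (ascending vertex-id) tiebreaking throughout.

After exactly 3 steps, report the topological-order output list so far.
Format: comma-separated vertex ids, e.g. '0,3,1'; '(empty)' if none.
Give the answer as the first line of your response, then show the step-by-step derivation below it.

0,5,1

step 1: output 0; order=[0]; indeg=(0,1,1,1,1,0,0,0,0)
step 2: output 5; order=[0,5]; indeg=(0,0,1,1,0,0,0,0,0)
step 3: output 1; order=[0,5,1]; indeg=(0,0,1,1,0,0,0,0,0)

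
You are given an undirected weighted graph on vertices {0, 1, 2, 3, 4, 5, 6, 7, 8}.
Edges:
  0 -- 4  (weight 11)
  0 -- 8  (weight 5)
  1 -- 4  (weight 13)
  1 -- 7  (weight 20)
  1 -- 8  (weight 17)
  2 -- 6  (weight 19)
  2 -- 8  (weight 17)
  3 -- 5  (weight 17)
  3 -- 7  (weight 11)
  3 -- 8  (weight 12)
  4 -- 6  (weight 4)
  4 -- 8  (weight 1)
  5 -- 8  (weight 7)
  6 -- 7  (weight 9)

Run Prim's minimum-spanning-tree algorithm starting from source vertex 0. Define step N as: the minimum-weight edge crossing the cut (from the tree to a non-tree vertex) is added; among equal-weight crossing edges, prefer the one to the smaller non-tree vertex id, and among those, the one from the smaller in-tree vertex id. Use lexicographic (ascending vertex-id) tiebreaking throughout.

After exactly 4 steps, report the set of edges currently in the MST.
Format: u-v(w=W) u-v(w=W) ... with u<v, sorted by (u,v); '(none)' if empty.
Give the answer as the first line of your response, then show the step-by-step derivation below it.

0-8(w=5) 4-6(w=4) 4-8(w=1) 5-8(w=7)

step 1: add edge 0-8 (w=5); MST = {0-8(w=5)}
step 2: add edge 4-8 (w=1); MST = {0-8(w=5) 4-8(w=1)}
step 3: add edge 4-6 (w=4); MST = {0-8(w=5) 4-6(w=4) 4-8(w=1)}
step 4: add edge 5-8 (w=7); MST = {0-8(w=5) 4-6(w=4) 4-8(w=1) 5-8(w=7)}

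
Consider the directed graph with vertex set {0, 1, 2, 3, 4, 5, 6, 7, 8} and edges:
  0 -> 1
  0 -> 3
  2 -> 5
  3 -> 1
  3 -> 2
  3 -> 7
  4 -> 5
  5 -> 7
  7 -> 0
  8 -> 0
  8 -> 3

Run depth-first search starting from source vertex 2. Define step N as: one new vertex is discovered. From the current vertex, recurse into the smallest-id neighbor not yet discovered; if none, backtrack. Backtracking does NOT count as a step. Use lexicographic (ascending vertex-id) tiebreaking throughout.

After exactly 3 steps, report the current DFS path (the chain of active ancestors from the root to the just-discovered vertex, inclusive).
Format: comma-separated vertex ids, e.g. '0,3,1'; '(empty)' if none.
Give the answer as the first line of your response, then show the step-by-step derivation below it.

2,5,7

step 1: discover 2; path=2; order=2
step 2: discover 5; path=2>5; order=2,5
step 3: discover 7; path=2>5>7; order=2,5,7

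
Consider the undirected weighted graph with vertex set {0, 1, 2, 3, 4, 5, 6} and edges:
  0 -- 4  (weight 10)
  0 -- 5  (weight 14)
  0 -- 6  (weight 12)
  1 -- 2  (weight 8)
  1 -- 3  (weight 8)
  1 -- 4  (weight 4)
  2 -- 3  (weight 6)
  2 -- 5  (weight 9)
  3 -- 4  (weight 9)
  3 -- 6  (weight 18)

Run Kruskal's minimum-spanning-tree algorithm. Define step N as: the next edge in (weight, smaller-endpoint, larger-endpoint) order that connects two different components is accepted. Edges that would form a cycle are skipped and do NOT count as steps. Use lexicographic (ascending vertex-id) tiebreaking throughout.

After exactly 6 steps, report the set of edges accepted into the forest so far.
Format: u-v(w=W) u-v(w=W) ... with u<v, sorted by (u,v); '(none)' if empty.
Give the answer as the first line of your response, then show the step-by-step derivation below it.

0-4(w=10) 0-6(w=12) 1-2(w=8) 1-4(w=4) 2-3(w=6) 2-5(w=9)

step 1: add edge 1-4 (w=4); MST = {1-4(w=4)}
step 2: add edge 2-3 (w=6); MST = {1-4(w=4) 2-3(w=6)}
step 3: add edge 1-2 (w=8); MST = {1-2(w=8) 1-4(w=4) 2-3(w=6)}
step 4: add edge 2-5 (w=9); MST = {1-2(w=8) 1-4(w=4) 2-3(w=6) 2-5(w=9)}
step 5: add edge 0-4 (w=10); MST = {0-4(w=10) 1-2(w=8) 1-4(w=4) 2-3(w=6) 2-5(w=9)}
step 6: add edge 0-6 (w=12); MST = {0-4(w=10) 0-6(w=12) 1-2(w=8) 1-4(w=4) 2-3(w=6) 2-5(w=9)}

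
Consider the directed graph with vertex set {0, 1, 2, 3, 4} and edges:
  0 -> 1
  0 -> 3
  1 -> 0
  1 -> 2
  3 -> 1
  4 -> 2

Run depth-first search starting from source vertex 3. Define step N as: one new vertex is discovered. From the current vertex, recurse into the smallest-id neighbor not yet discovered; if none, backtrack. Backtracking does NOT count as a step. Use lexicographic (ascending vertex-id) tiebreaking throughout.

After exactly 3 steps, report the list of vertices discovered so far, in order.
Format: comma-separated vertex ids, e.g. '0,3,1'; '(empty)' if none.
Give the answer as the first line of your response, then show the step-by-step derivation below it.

3,1,0

step 1: discover 3; path=3; order=3
step 2: discover 1; path=3>1; order=3,1
step 3: discover 0; path=3>1>0; order=3,1,0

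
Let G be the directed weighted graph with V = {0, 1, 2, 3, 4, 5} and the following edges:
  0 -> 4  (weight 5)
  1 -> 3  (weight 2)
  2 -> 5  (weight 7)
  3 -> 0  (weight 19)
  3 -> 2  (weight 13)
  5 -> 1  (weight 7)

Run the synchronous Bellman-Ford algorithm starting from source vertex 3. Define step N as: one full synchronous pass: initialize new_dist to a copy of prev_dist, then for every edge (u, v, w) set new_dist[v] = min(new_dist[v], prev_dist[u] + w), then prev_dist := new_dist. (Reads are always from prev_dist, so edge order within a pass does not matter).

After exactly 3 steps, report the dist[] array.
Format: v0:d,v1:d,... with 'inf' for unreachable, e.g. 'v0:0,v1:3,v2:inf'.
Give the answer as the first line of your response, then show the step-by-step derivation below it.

v0:19,v1:27,v2:13,v3:0,v4:24,v5:20

step 1: dist = v0:19,v1:inf,v2:13,v3:0,v4:inf,v5:inf
step 2: dist = v0:19,v1:inf,v2:13,v3:0,v4:24,v5:20
step 3: dist = v0:19,v1:27,v2:13,v3:0,v4:24,v5:20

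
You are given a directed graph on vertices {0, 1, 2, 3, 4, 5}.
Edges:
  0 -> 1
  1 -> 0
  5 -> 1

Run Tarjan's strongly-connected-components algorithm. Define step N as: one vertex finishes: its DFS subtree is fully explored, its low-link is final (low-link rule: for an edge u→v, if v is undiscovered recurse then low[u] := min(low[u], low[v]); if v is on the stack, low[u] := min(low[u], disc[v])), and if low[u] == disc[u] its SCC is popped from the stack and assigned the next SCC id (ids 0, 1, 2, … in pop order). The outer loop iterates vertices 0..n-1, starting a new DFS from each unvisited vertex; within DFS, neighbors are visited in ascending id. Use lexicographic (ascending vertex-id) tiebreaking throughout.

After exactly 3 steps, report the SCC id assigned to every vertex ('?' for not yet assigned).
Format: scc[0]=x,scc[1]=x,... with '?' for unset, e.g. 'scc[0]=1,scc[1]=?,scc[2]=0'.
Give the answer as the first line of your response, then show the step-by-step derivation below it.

scc[0]=0,scc[1]=0,scc[2]=1,scc[3]=?,scc[4]=?,scc[5]=?

step 1: low=(low[0]=0,low[1]=0,low[2]=?,low[3]=?,low[4]=?,low[5]=?); scc=(scc[0]=?,scc[1]=?,scc[2]=?,scc[3]=?,scc[4]=?,scc[5]=?)
step 2: low=(low[0]=0,low[1]=0,low[2]=?,low[3]=?,low[4]=?,low[5]=?); scc=(scc[0]=0,scc[1]=0,scc[2]=?,scc[3]=?,scc[4]=?,scc[5]=?)
step 3: low=(low[0]=0,low[1]=0,low[2]=2,low[3]=?,low[4]=?,low[5]=?); scc=(scc[0]=0,scc[1]=0,scc[2]=1,scc[3]=?,scc[4]=?,scc[5]=?)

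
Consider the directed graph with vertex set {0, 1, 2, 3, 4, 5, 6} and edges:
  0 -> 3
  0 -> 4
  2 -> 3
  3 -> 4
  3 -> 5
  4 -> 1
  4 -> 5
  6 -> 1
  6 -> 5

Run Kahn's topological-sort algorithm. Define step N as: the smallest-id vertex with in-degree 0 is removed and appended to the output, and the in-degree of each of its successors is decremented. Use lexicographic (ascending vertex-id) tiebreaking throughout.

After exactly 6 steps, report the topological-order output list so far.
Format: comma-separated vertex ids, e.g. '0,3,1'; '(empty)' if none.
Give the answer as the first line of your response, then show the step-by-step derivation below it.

0,2,3,4,6,1

step 1: output 0; order=[0]; indeg=(0,2,0,1,1,3,0)
step 2: output 2; order=[0,2]; indeg=(0,2,0,0,1,3,0)
step 3: output 3; order=[0,2,3]; indeg=(0,2,0,0,0,2,0)
step 4: output 4; order=[0,2,3,4]; indeg=(0,1,0,0,0,1,0)
step 5: output 6; order=[0,2,3,4,6]; indeg=(0,0,0,0,0,0,0)
step 6: output 1; order=[0,2,3,4,6,1]; indeg=(0,0,0,0,0,0,0)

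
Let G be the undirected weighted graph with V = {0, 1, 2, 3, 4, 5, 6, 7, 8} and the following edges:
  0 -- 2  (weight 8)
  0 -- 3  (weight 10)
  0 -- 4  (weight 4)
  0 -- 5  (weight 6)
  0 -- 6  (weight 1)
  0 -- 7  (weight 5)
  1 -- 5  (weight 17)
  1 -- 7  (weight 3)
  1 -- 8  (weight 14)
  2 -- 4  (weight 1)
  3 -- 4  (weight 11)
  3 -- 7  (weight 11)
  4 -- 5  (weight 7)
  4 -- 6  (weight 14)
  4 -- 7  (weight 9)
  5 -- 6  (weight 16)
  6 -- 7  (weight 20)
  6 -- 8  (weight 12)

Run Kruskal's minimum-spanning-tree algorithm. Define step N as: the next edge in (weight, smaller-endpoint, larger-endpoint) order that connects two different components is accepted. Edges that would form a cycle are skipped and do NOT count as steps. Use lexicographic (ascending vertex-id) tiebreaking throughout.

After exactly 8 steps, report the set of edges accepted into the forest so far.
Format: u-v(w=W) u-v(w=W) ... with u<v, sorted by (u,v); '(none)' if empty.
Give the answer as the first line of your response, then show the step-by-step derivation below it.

0-3(w=10) 0-4(w=4) 0-5(w=6) 0-6(w=1) 0-7(w=5) 1-7(w=3) 2-4(w=1) 6-8(w=12)

step 1: add edge 0-6 (w=1); MST = {0-6(w=1)}
step 2: add edge 2-4 (w=1); MST = {0-6(w=1) 2-4(w=1)}
step 3: add edge 1-7 (w=3); MST = {0-6(w=1) 1-7(w=3) 2-4(w=1)}
step 4: add edge 0-4 (w=4); MST = {0-4(w=4) 0-6(w=1) 1-7(w=3) 2-4(w=1)}
step 5: add edge 0-7 (w=5); MST = {0-4(w=4) 0-6(w=1) 0-7(w=5) 1-7(w=3) 2-4(w=1)}
step 6: add edge 0-5 (w=6); MST = {0-4(w=4) 0-5(w=6) 0-6(w=1) 0-7(w=5) 1-7(w=3) 2-4(w=1)}
step 7: add edge 0-3 (w=10); MST = {0-3(w=10) 0-4(w=4) 0-5(w=6) 0-6(w=1) 0-7(w=5) 1-7(w=3) 2-4(w=1)}
step 8: add edge 6-8 (w=12); MST = {0-3(w=10) 0-4(w=4) 0-5(w=6) 0-6(w=1) 0-7(w=5) 1-7(w=3) 2-4(w=1) 6-8(w=12)}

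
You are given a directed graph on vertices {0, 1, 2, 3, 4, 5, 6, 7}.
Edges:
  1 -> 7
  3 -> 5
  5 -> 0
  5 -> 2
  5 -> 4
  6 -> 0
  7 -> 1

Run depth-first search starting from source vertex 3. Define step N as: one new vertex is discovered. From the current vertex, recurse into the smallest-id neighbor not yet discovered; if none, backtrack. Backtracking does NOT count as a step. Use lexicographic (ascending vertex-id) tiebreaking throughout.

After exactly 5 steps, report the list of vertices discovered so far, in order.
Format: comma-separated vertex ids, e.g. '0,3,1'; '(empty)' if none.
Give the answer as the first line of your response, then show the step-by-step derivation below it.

3,5,0,2,4

step 1: discover 3; path=3; order=3
step 2: discover 5; path=3>5; order=3,5
step 3: discover 0; path=3>5>0; order=3,5,0
step 4: discover 2; path=3>5>2; order=3,5,0,2
step 5: discover 4; path=3>5>4; order=3,5,0,2,4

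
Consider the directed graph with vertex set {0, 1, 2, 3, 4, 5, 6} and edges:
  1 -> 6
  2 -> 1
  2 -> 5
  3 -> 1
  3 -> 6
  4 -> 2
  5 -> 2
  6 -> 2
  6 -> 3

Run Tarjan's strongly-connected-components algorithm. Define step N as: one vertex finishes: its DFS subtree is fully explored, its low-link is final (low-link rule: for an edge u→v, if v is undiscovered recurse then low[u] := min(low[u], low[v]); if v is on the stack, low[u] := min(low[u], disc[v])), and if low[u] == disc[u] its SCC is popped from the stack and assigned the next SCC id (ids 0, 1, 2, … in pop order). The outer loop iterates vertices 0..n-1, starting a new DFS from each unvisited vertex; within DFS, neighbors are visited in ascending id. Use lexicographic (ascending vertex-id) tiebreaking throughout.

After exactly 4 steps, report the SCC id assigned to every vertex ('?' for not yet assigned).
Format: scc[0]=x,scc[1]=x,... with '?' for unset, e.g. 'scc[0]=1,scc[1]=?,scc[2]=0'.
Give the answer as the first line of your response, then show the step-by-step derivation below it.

scc[0]=0,scc[1]=?,scc[2]=?,scc[3]=?,scc[4]=?,scc[5]=?,scc[6]=?

step 1: low=(low[0]=0,low[1]=?,low[2]=?,low[3]=?,low[4]=?,low[5]=?,low[6]=?); scc=(scc[0]=0,scc[1]=?,scc[2]=?,scc[3]=?,scc[4]=?,scc[5]=?,scc[6]=?)
step 2: low=(low[0]=0,low[1]=1,low[2]=1,low[3]=?,low[4]=?,low[5]=3,low[6]=2); scc=(scc[0]=0,scc[1]=?,scc[2]=?,scc[3]=?,scc[4]=?,scc[5]=?,scc[6]=?)
step 3: low=(low[0]=0,low[1]=1,low[2]=1,low[3]=?,low[4]=?,low[5]=3,low[6]=2); scc=(scc[0]=0,scc[1]=?,scc[2]=?,scc[3]=?,scc[4]=?,scc[5]=?,scc[6]=?)
step 4: low=(low[0]=0,low[1]=1,low[2]=1,low[3]=1,low[4]=?,low[5]=3,low[6]=1); scc=(scc[0]=0,scc[1]=?,scc[2]=?,scc[3]=?,scc[4]=?,scc[5]=?,scc[6]=?)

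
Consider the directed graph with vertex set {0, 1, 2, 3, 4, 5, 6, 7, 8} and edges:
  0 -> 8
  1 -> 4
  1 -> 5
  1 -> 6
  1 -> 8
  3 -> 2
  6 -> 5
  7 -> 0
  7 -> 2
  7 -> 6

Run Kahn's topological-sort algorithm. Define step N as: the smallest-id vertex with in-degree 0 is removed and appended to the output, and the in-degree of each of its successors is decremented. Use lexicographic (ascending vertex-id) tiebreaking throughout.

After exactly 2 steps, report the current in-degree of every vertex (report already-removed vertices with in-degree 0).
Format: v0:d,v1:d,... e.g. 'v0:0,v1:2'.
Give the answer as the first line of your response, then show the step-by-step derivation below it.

v0:1,v1:0,v2:1,v3:0,v4:0,v5:1,v6:1,v7:0,v8:1

step 1: output 1; order=[1]; indeg=(1,0,2,0,0,1,1,0,1)
step 2: output 3; order=[1,3]; indeg=(1,0,1,0,0,1,1,0,1)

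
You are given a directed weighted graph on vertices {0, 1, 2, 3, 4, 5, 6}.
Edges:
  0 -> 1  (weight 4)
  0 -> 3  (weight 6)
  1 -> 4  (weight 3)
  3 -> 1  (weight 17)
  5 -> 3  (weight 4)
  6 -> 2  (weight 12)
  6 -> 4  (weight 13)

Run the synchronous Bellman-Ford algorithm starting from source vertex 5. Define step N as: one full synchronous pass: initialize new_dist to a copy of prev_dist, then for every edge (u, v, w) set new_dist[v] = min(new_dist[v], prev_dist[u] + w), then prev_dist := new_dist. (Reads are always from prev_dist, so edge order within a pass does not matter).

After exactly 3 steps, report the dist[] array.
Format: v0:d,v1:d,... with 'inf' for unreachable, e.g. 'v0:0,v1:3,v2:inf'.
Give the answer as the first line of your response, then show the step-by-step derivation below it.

v0:inf,v1:21,v2:inf,v3:4,v4:24,v5:0,v6:inf

step 1: dist = v0:inf,v1:inf,v2:inf,v3:4,v4:inf,v5:0,v6:inf
step 2: dist = v0:inf,v1:21,v2:inf,v3:4,v4:inf,v5:0,v6:inf
step 3: dist = v0:inf,v1:21,v2:inf,v3:4,v4:24,v5:0,v6:inf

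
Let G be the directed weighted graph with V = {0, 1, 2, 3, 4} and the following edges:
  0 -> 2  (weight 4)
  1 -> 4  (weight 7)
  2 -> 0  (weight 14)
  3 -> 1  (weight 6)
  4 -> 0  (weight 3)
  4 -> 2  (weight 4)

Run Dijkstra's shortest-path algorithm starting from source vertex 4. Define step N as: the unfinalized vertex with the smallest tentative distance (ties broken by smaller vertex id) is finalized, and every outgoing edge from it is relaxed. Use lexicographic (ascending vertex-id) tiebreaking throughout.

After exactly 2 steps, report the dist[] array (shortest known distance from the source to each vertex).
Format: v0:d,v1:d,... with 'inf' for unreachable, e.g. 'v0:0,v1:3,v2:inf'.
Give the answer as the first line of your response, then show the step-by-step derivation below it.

v0:3,v1:inf,v2:4,v3:inf,v4:0

step 1: dist = v0:3,v1:inf,v2:4,v3:inf,v4:0
step 2: dist = v0:3,v1:inf,v2:4,v3:inf,v4:0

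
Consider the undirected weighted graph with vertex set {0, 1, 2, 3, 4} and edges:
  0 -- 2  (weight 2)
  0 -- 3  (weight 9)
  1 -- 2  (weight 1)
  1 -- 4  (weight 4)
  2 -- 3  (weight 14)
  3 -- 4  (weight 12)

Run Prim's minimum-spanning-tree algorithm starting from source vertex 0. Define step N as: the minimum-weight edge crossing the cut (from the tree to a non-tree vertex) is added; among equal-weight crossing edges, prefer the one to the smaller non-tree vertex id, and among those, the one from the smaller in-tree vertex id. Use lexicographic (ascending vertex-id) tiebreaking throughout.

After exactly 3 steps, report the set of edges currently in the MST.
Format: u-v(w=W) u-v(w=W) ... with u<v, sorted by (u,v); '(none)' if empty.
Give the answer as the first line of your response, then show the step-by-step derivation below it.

0-2(w=2) 1-2(w=1) 1-4(w=4)

step 1: add edge 0-2 (w=2); MST = {0-2(w=2)}
step 2: add edge 1-2 (w=1); MST = {0-2(w=2) 1-2(w=1)}
step 3: add edge 1-4 (w=4); MST = {0-2(w=2) 1-2(w=1) 1-4(w=4)}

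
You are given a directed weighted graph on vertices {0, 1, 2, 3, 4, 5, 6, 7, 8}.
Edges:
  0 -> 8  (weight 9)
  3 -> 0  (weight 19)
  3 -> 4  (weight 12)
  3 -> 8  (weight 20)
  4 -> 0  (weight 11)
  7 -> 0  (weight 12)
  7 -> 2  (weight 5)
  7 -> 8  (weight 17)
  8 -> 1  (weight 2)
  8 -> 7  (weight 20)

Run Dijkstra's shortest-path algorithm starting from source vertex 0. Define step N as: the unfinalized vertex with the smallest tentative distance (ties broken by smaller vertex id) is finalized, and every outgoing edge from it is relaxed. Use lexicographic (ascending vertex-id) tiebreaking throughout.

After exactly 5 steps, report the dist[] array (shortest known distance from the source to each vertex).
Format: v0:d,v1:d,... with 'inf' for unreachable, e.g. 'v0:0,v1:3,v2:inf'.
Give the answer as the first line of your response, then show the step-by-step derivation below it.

v0:0,v1:11,v2:34,v3:inf,v4:inf,v5:inf,v6:inf,v7:29,v8:9

step 1: dist = v0:0,v1:inf,v2:inf,v3:inf,v4:inf,v5:inf,v6:inf,v7:inf,v8:9
step 2: dist = v0:0,v1:11,v2:inf,v3:inf,v4:inf,v5:inf,v6:inf,v7:29,v8:9
step 3: dist = v0:0,v1:11,v2:inf,v3:inf,v4:inf,v5:inf,v6:inf,v7:29,v8:9
step 4: dist = v0:0,v1:11,v2:34,v3:inf,v4:inf,v5:inf,v6:inf,v7:29,v8:9
step 5: dist = v0:0,v1:11,v2:34,v3:inf,v4:inf,v5:inf,v6:inf,v7:29,v8:9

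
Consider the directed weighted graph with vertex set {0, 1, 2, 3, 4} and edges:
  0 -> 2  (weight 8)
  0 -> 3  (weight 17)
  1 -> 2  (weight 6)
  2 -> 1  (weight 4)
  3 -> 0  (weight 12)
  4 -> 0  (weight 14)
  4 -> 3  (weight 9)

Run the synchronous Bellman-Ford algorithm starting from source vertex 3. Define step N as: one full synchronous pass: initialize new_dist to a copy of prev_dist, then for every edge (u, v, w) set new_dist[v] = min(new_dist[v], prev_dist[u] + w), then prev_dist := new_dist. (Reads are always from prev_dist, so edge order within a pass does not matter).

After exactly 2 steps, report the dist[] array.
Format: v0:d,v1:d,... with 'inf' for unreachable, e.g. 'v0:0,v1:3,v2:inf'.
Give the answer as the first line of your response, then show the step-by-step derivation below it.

v0:12,v1:inf,v2:20,v3:0,v4:inf

step 1: dist = v0:12,v1:inf,v2:inf,v3:0,v4:inf
step 2: dist = v0:12,v1:inf,v2:20,v3:0,v4:inf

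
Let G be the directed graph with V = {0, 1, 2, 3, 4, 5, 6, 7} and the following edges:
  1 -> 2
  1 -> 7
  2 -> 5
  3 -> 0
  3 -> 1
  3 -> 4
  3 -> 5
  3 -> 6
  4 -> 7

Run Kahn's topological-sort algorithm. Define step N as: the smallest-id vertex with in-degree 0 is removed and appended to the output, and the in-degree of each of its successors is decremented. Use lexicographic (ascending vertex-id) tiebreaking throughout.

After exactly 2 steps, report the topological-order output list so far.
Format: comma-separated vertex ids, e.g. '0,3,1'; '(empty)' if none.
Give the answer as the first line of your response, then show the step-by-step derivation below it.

3,0

step 1: output 3; order=[3]; indeg=(0,0,1,0,0,1,0,2)
step 2: output 0; order=[3,0]; indeg=(0,0,1,0,0,1,0,2)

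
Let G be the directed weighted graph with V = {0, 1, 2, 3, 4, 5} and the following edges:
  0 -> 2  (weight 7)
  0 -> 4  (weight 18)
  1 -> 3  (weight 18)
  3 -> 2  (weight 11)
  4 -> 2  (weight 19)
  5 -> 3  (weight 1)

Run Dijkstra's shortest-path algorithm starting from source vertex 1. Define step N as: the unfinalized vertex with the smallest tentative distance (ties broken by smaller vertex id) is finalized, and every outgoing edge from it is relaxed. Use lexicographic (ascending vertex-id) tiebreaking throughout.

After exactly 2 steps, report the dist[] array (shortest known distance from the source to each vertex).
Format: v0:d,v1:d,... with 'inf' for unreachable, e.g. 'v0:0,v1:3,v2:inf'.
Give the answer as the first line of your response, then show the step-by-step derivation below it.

v0:inf,v1:0,v2:29,v3:18,v4:inf,v5:inf

step 1: dist = v0:inf,v1:0,v2:inf,v3:18,v4:inf,v5:inf
step 2: dist = v0:inf,v1:0,v2:29,v3:18,v4:inf,v5:inf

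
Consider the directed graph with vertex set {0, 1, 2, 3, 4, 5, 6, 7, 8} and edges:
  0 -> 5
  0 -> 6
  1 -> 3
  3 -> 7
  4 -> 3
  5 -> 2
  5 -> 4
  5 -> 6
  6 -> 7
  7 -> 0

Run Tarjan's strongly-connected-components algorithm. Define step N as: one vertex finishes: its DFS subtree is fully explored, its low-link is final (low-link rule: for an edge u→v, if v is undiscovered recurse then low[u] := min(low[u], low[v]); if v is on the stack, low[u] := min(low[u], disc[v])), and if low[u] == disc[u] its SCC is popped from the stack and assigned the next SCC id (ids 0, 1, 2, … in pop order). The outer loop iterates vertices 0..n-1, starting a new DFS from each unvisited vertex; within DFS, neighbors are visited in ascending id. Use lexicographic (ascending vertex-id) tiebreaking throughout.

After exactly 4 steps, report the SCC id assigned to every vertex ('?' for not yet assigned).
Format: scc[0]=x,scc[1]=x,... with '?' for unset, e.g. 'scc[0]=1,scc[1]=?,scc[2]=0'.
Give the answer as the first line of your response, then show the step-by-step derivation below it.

scc[0]=?,scc[1]=?,scc[2]=0,scc[3]=?,scc[4]=?,scc[5]=?,scc[6]=?,scc[7]=?,scc[8]=?

step 1: low=(low[0]=0,low[1]=?,low[2]=2,low[3]=?,low[4]=?,low[5]=1,low[6]=?,low[7]=?,low[8]=?); scc=(scc[0]=?,scc[1]=?,scc[2]=0,scc[3]=?,scc[4]=?,scc[5]=?,scc[6]=?,scc[7]=?,scc[8]=?)
step 2: low=(low[0]=0,low[1]=?,low[2]=2,low[3]=4,low[4]=3,low[5]=1,low[6]=?,low[7]=0,low[8]=?); scc=(scc[0]=?,scc[1]=?,scc[2]=0,scc[3]=?,scc[4]=?,scc[5]=?,scc[6]=?,scc[7]=?,scc[8]=?)
step 3: low=(low[0]=0,low[1]=?,low[2]=2,low[3]=0,low[4]=3,low[5]=1,low[6]=?,low[7]=0,low[8]=?); scc=(scc[0]=?,scc[1]=?,scc[2]=0,scc[3]=?,scc[4]=?,scc[5]=?,scc[6]=?,scc[7]=?,scc[8]=?)
step 4: low=(low[0]=0,low[1]=?,low[2]=2,low[3]=0,low[4]=0,low[5]=1,low[6]=?,low[7]=0,low[8]=?); scc=(scc[0]=?,scc[1]=?,scc[2]=0,scc[3]=?,scc[4]=?,scc[5]=?,scc[6]=?,scc[7]=?,scc[8]=?)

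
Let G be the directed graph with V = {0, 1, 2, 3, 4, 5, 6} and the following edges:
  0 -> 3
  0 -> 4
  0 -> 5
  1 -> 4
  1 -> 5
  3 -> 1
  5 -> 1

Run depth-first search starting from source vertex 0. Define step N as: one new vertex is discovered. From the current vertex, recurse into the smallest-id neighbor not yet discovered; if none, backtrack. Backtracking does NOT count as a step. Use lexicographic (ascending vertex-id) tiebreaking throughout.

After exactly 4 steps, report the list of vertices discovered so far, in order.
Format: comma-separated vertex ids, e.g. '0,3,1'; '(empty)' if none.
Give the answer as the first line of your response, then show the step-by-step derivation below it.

0,3,1,4

step 1: discover 0; path=0; order=0
step 2: discover 3; path=0>3; order=0,3
step 3: discover 1; path=0>3>1; order=0,3,1
step 4: discover 4; path=0>3>1>4; order=0,3,1,4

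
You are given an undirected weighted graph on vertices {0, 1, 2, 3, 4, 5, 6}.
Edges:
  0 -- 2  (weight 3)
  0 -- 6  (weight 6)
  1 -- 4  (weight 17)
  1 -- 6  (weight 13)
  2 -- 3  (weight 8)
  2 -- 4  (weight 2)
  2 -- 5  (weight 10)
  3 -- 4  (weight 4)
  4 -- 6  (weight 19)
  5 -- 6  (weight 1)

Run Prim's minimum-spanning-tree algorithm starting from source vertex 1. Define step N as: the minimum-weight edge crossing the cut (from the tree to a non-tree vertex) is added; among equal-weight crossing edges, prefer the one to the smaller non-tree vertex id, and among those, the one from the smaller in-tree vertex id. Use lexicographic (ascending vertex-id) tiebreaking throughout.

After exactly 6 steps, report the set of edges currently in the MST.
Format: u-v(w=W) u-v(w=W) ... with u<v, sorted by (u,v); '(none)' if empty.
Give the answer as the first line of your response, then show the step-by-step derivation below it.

0-2(w=3) 0-6(w=6) 1-6(w=13) 2-4(w=2) 3-4(w=4) 5-6(w=1)

step 1: add edge 1-6 (w=13); MST = {1-6(w=13)}
step 2: add edge 5-6 (w=1); MST = {1-6(w=13) 5-6(w=1)}
step 3: add edge 0-6 (w=6); MST = {0-6(w=6) 1-6(w=13) 5-6(w=1)}
step 4: add edge 0-2 (w=3); MST = {0-2(w=3) 0-6(w=6) 1-6(w=13) 5-6(w=1)}
step 5: add edge 2-4 (w=2); MST = {0-2(w=3) 0-6(w=6) 1-6(w=13) 2-4(w=2) 5-6(w=1)}
step 6: add edge 3-4 (w=4); MST = {0-2(w=3) 0-6(w=6) 1-6(w=13) 2-4(w=2) 3-4(w=4) 5-6(w=1)}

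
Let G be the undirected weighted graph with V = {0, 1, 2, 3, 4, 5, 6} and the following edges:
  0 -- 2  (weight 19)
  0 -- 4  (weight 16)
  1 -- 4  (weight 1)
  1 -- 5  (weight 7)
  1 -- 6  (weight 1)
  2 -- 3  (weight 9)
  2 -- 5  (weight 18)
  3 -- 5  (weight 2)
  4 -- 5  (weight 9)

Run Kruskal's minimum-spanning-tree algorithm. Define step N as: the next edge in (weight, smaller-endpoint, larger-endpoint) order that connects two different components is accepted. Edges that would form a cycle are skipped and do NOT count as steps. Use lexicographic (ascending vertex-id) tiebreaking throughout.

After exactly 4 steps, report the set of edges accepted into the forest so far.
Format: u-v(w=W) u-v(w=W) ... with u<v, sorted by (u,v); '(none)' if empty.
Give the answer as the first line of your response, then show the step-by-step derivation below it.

1-4(w=1) 1-5(w=7) 1-6(w=1) 3-5(w=2)

step 1: add edge 1-4 (w=1); MST = {1-4(w=1)}
step 2: add edge 1-6 (w=1); MST = {1-4(w=1) 1-6(w=1)}
step 3: add edge 3-5 (w=2); MST = {1-4(w=1) 1-6(w=1) 3-5(w=2)}
step 4: add edge 1-5 (w=7); MST = {1-4(w=1) 1-5(w=7) 1-6(w=1) 3-5(w=2)}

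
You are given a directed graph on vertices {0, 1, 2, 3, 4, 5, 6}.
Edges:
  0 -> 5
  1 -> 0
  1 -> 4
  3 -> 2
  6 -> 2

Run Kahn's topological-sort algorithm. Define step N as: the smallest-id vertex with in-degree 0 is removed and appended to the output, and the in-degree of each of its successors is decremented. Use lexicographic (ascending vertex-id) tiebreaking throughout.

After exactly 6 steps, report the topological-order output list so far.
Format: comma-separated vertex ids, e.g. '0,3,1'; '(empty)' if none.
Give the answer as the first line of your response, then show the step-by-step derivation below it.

1,0,3,4,5,6

step 1: output 1; order=[1]; indeg=(0,0,2,0,0,1,0)
step 2: output 0; order=[1,0]; indeg=(0,0,2,0,0,0,0)
step 3: output 3; order=[1,0,3]; indeg=(0,0,1,0,0,0,0)
step 4: output 4; order=[1,0,3,4]; indeg=(0,0,1,0,0,0,0)
step 5: output 5; order=[1,0,3,4,5]; indeg=(0,0,1,0,0,0,0)
step 6: output 6; order=[1,0,3,4,5,6]; indeg=(0,0,0,0,0,0,0)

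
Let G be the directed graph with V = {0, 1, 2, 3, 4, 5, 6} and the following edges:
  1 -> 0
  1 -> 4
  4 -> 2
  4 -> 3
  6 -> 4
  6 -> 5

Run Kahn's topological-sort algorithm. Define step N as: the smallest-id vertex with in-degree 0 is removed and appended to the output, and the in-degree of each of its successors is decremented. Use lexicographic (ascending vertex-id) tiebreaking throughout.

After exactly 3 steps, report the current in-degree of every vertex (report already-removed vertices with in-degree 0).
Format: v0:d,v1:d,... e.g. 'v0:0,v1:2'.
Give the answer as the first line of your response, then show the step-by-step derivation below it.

v0:0,v1:0,v2:1,v3:1,v4:0,v5:0,v6:0

step 1: output 1; order=[1]; indeg=(0,0,1,1,1,1,0)
step 2: output 0; order=[1,0]; indeg=(0,0,1,1,1,1,0)
step 3: output 6; order=[1,0,6]; indeg=(0,0,1,1,0,0,0)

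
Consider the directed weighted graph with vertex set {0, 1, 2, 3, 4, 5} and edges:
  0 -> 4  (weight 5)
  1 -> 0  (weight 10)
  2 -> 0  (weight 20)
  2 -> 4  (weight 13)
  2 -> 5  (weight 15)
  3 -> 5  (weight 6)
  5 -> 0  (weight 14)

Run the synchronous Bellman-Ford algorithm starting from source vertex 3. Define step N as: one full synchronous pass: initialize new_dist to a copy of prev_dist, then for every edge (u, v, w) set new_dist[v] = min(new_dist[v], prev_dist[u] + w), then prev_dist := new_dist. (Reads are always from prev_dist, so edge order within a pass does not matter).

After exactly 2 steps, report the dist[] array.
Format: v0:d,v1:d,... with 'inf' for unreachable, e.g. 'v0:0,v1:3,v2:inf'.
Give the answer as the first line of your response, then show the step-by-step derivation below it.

v0:20,v1:inf,v2:inf,v3:0,v4:inf,v5:6

step 1: dist = v0:inf,v1:inf,v2:inf,v3:0,v4:inf,v5:6
step 2: dist = v0:20,v1:inf,v2:inf,v3:0,v4:inf,v5:6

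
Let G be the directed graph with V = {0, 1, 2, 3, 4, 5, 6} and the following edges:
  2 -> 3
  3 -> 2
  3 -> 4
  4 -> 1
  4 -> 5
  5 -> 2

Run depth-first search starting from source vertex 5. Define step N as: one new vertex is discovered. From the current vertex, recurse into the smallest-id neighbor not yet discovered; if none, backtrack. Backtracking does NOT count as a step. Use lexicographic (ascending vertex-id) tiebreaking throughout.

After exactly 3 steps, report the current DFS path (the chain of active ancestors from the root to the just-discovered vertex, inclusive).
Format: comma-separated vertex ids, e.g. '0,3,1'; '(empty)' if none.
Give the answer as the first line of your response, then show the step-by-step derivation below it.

5,2,3

step 1: discover 5; path=5; order=5
step 2: discover 2; path=5>2; order=5,2
step 3: discover 3; path=5>2>3; order=5,2,3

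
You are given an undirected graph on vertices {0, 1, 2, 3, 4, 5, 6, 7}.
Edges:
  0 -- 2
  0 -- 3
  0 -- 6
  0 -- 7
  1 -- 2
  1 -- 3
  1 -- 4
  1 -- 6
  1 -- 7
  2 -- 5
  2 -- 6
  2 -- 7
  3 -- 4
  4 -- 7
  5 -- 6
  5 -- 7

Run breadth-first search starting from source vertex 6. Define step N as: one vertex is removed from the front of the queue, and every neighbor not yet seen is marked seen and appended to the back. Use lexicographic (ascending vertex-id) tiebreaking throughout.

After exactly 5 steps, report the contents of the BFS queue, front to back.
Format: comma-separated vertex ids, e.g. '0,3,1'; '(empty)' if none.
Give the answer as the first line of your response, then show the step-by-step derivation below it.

3,7,4

step 1: dequeue 6; queue=[0,1,2,5]; order=6
step 2: dequeue 0; queue=[1,2,5,3,7]; order=6,0
step 3: dequeue 1; queue=[2,5,3,7,4]; order=6,0,1
step 4: dequeue 2; queue=[5,3,7,4]; order=6,0,1,2
step 5: dequeue 5; queue=[3,7,4]; order=6,0,1,2,5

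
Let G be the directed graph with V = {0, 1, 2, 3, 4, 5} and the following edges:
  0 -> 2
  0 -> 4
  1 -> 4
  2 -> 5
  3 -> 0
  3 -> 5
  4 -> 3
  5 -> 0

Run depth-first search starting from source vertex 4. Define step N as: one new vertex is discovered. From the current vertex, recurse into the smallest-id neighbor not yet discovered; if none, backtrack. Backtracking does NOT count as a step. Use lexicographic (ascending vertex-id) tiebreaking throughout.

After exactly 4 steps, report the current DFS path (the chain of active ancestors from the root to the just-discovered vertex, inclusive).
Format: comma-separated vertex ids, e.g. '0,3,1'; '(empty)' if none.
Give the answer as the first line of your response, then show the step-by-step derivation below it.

4,3,0,2

step 1: discover 4; path=4; order=4
step 2: discover 3; path=4>3; order=4,3
step 3: discover 0; path=4>3>0; order=4,3,0
step 4: discover 2; path=4>3>0>2; order=4,3,0,2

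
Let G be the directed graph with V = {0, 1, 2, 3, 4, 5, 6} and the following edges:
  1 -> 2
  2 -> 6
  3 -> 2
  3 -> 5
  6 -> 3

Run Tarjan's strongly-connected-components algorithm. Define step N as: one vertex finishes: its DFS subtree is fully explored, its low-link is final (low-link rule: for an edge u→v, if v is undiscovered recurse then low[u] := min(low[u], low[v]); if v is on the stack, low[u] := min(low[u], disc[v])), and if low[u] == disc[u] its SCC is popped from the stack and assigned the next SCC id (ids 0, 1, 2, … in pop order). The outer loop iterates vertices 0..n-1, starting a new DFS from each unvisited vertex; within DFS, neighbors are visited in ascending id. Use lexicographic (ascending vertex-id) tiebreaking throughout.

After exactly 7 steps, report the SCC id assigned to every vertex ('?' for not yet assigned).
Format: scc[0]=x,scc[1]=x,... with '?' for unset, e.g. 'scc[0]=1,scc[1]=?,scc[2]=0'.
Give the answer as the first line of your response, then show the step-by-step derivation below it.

scc[0]=0,scc[1]=3,scc[2]=2,scc[3]=2,scc[4]=4,scc[5]=1,scc[6]=2

step 1: low=(low[0]=0,low[1]=?,low[2]=?,low[3]=?,low[4]=?,low[5]=?,low[6]=?); scc=(scc[0]=0,scc[1]=?,scc[2]=?,scc[3]=?,scc[4]=?,scc[5]=?,scc[6]=?)
step 2: low=(low[0]=0,low[1]=1,low[2]=2,low[3]=2,low[4]=?,low[5]=5,low[6]=3); scc=(scc[0]=0,scc[1]=?,scc[2]=?,scc[3]=?,scc[4]=?,scc[5]=1,scc[6]=?)
step 3: low=(low[0]=0,low[1]=1,low[2]=2,low[3]=2,low[4]=?,low[5]=5,low[6]=3); scc=(scc[0]=0,scc[1]=?,scc[2]=?,scc[3]=?,scc[4]=?,scc[5]=1,scc[6]=?)
step 4: low=(low[0]=0,low[1]=1,low[2]=2,low[3]=2,low[4]=?,low[5]=5,low[6]=2); scc=(scc[0]=0,scc[1]=?,scc[2]=?,scc[3]=?,scc[4]=?,scc[5]=1,scc[6]=?)
step 5: low=(low[0]=0,low[1]=1,low[2]=2,low[3]=2,low[4]=?,low[5]=5,low[6]=2); scc=(scc[0]=0,scc[1]=?,scc[2]=2,scc[3]=2,scc[4]=?,scc[5]=1,scc[6]=2)
step 6: low=(low[0]=0,low[1]=1,low[2]=2,low[3]=2,low[4]=?,low[5]=5,low[6]=2); scc=(scc[0]=0,scc[1]=3,scc[2]=2,scc[3]=2,scc[4]=?,scc[5]=1,scc[6]=2)
step 7: low=(low[0]=0,low[1]=1,low[2]=2,low[3]=2,low[4]=6,low[5]=5,low[6]=2); scc=(scc[0]=0,scc[1]=3,scc[2]=2,scc[3]=2,scc[4]=4,scc[5]=1,scc[6]=2)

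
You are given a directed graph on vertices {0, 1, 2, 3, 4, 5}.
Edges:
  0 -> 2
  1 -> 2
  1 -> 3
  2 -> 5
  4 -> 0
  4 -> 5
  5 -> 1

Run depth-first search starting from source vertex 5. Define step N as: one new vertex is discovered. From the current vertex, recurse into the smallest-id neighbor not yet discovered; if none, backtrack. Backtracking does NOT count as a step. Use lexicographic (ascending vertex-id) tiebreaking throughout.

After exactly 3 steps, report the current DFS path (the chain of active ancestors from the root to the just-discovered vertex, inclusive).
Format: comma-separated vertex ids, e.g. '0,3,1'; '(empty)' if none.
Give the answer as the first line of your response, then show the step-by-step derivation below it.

5,1,2

step 1: discover 5; path=5; order=5
step 2: discover 1; path=5>1; order=5,1
step 3: discover 2; path=5>1>2; order=5,1,2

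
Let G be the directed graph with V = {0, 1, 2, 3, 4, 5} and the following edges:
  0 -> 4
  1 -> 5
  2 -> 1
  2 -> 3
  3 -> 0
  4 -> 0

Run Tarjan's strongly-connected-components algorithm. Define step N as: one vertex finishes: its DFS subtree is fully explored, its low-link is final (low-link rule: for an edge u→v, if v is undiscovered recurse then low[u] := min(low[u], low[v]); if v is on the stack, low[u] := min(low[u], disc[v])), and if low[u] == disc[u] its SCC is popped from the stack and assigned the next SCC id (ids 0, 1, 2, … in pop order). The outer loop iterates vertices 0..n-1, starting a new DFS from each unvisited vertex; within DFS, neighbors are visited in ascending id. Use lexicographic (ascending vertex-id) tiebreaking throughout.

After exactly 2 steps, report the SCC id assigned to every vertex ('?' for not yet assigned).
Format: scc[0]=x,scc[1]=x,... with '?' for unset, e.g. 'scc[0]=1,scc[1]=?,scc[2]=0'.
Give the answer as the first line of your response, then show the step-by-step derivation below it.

scc[0]=0,scc[1]=?,scc[2]=?,scc[3]=?,scc[4]=0,scc[5]=?

step 1: low=(low[0]=0,low[1]=?,low[2]=?,low[3]=?,low[4]=0,low[5]=?); scc=(scc[0]=?,scc[1]=?,scc[2]=?,scc[3]=?,scc[4]=?,scc[5]=?)
step 2: low=(low[0]=0,low[1]=?,low[2]=?,low[3]=?,low[4]=0,low[5]=?); scc=(scc[0]=0,scc[1]=?,scc[2]=?,scc[3]=?,scc[4]=0,scc[5]=?)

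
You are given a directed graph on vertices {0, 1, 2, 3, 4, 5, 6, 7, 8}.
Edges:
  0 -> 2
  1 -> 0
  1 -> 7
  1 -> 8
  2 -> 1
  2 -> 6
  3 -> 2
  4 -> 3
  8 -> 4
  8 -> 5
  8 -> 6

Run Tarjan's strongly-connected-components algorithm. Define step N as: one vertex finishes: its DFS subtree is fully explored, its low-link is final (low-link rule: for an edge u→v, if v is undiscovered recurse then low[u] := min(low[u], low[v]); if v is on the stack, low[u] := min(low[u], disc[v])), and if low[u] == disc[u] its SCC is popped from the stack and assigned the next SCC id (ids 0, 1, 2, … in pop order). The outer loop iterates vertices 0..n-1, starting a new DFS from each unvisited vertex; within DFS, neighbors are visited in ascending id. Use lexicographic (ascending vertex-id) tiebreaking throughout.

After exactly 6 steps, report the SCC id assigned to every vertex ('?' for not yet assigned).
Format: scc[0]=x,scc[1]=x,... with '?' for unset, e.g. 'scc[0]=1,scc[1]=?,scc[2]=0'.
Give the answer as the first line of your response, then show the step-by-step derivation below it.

scc[0]=?,scc[1]=?,scc[2]=?,scc[3]=?,scc[4]=?,scc[5]=1,scc[6]=2,scc[7]=0,scc[8]=?

step 1: low=(low[0]=0,low[1]=0,low[2]=1,low[3]=?,low[4]=?,low[5]=?,low[6]=?,low[7]=3,low[8]=?); scc=(scc[0]=?,scc[1]=?,scc[2]=?,scc[3]=?,scc[4]=?,scc[5]=?,scc[6]=?,scc[7]=0,scc[8]=?)
step 2: low=(low[0]=0,low[1]=0,low[2]=1,low[3]=1,low[4]=5,low[5]=?,low[6]=?,low[7]=3,low[8]=4); scc=(scc[0]=?,scc[1]=?,scc[2]=?,scc[3]=?,scc[4]=?,scc[5]=?,scc[6]=?,scc[7]=0,scc[8]=?)
step 3: low=(low[0]=0,low[1]=0,low[2]=1,low[3]=1,low[4]=1,low[5]=?,low[6]=?,low[7]=3,low[8]=4); scc=(scc[0]=?,scc[1]=?,scc[2]=?,scc[3]=?,scc[4]=?,scc[5]=?,scc[6]=?,scc[7]=0,scc[8]=?)
step 4: low=(low[0]=0,low[1]=0,low[2]=1,low[3]=1,low[4]=1,low[5]=7,low[6]=?,low[7]=3,low[8]=1); scc=(scc[0]=?,scc[1]=?,scc[2]=?,scc[3]=?,scc[4]=?,scc[5]=1,scc[6]=?,scc[7]=0,scc[8]=?)
step 5: low=(low[0]=0,low[1]=0,low[2]=1,low[3]=1,low[4]=1,low[5]=7,low[6]=8,low[7]=3,low[8]=1); scc=(scc[0]=?,scc[1]=?,scc[2]=?,scc[3]=?,scc[4]=?,scc[5]=1,scc[6]=2,scc[7]=0,scc[8]=?)
step 6: low=(low[0]=0,low[1]=0,low[2]=1,low[3]=1,low[4]=1,low[5]=7,low[6]=8,low[7]=3,low[8]=1); scc=(scc[0]=?,scc[1]=?,scc[2]=?,scc[3]=?,scc[4]=?,scc[5]=1,scc[6]=2,scc[7]=0,scc[8]=?)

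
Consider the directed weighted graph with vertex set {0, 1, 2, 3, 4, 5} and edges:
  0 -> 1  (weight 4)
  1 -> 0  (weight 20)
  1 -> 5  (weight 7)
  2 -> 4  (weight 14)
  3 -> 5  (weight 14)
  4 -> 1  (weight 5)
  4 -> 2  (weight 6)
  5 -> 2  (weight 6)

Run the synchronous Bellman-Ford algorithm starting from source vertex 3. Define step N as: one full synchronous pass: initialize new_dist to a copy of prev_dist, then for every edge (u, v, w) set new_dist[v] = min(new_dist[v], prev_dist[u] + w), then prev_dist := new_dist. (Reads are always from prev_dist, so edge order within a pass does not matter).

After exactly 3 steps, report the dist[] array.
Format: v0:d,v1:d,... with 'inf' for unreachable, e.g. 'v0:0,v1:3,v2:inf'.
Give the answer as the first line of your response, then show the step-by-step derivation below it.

v0:inf,v1:inf,v2:20,v3:0,v4:34,v5:14

step 1: dist = v0:inf,v1:inf,v2:inf,v3:0,v4:inf,v5:14
step 2: dist = v0:inf,v1:inf,v2:20,v3:0,v4:inf,v5:14
step 3: dist = v0:inf,v1:inf,v2:20,v3:0,v4:34,v5:14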